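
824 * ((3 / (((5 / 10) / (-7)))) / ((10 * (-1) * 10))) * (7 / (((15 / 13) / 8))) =2099552 / 125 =16796.42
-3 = -3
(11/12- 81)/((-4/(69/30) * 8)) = 22103/3840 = 5.76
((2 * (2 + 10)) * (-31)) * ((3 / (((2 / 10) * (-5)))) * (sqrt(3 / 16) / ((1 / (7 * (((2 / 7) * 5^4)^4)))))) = 1362304687500000 * sqrt(3) / 343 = 6879244705945.31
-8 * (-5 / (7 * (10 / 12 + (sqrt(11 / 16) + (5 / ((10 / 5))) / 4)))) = 4800 / 829 - 5760 * sqrt(11) / 5803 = 2.50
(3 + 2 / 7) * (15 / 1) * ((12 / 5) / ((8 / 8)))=828 / 7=118.29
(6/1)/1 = 6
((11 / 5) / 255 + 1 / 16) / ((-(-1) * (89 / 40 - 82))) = -0.00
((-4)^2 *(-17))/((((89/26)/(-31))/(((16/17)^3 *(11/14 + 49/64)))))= 573614080/180047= 3185.91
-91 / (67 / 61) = -5551 / 67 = -82.85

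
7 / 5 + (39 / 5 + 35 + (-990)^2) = 4900721 / 5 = 980144.20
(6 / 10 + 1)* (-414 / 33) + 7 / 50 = -10963 / 550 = -19.93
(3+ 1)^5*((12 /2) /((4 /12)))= 18432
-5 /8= -0.62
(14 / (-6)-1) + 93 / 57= -97 / 57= -1.70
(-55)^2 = 3025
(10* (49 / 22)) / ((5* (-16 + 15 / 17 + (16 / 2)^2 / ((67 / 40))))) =55811 / 289311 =0.19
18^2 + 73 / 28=9145 / 28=326.61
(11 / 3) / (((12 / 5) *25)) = 11 / 180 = 0.06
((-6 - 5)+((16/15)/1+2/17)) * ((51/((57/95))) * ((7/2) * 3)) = -17521/2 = -8760.50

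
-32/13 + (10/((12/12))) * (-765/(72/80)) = -110532/13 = -8502.46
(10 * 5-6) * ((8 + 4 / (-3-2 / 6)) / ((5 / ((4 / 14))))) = 2992 / 175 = 17.10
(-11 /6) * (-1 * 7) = 77 /6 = 12.83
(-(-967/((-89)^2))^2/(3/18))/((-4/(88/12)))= 10285979/62742241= 0.16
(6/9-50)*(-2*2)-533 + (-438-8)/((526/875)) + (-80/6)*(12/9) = -2592728/2367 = -1095.36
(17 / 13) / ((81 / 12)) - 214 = -75046 / 351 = -213.81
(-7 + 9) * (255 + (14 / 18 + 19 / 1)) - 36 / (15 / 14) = 23218 / 45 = 515.96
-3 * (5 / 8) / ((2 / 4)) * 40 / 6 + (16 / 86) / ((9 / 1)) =-9667 / 387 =-24.98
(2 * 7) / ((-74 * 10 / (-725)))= 1015 / 74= 13.72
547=547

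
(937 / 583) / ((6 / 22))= 937 / 159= 5.89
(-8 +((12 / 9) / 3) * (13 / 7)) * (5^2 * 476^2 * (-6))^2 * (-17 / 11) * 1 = 140882527905280000 / 11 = 12807502536843636.36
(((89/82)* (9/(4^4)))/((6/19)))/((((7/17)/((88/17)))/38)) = 1060257/18368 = 57.72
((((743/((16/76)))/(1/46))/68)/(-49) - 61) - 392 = -3343483/6664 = -501.72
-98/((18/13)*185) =-637/1665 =-0.38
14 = 14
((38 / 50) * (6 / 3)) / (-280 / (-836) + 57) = 7942 / 299575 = 0.03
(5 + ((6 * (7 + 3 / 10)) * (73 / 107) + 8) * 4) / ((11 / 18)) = 137034 / 535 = 256.14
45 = 45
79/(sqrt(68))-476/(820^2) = 9.58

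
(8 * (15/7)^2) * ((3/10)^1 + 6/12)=1440/49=29.39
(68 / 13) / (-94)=-34 / 611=-0.06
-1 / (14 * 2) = -1 / 28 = -0.04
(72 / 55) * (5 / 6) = 12 / 11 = 1.09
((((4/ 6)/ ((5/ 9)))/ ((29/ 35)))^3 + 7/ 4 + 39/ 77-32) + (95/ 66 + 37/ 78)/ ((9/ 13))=-4855775843/ 202818924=-23.94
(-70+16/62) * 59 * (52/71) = -3013.64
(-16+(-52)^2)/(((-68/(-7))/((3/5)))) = 14112/85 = 166.02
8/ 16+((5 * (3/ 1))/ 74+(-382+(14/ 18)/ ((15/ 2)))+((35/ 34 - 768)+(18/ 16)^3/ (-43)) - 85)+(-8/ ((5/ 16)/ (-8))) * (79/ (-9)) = -5666207288251/ 1869488640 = -3030.89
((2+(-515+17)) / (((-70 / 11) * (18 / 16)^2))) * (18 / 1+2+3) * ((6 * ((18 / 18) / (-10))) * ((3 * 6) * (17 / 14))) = -68265472 / 3675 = -18575.64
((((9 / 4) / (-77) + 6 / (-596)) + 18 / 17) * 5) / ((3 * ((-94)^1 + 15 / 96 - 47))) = -10605400 / 879049787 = -0.01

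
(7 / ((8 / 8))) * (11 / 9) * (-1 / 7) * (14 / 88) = -7 / 36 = -0.19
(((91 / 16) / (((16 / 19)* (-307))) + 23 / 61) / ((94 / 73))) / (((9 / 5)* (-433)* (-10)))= 124256731 / 3512339039232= 0.00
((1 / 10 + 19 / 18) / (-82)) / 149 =-26 / 274905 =-0.00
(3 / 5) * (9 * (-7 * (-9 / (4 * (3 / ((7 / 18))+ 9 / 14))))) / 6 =441 / 260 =1.70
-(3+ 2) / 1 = -5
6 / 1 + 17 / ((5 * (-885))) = 26533 / 4425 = 6.00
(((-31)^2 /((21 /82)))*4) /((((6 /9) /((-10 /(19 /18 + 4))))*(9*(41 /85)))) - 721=-6994077 /637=-10979.71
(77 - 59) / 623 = 18 / 623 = 0.03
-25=-25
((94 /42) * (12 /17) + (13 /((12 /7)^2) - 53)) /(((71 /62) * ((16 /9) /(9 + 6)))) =-374479845 /1081472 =-346.27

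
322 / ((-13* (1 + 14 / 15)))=-4830 / 377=-12.81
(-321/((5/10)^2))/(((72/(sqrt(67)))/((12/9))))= -214 * sqrt(67)/9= -194.63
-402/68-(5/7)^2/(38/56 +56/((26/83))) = -91948033/15545922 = -5.91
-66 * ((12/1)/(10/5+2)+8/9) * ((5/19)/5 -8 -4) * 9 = 524370/19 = 27598.42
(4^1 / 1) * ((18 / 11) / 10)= 36 / 55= 0.65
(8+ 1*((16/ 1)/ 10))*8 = 384/ 5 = 76.80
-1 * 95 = -95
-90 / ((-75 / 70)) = 84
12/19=0.63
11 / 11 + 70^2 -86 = 4815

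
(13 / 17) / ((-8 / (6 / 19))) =-0.03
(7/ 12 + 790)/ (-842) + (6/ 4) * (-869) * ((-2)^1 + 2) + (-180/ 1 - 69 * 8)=-7405615/ 10104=-732.94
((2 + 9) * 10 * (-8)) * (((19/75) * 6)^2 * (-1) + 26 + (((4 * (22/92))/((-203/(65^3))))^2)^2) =-146569527620796463808503520774176/59402607474090125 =-2467392154203437.72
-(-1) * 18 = 18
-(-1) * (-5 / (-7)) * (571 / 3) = 2855 / 21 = 135.95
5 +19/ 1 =24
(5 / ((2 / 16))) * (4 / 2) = 80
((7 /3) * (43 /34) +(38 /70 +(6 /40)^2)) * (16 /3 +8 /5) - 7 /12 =12743083 /535500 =23.80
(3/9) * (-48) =-16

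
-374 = -374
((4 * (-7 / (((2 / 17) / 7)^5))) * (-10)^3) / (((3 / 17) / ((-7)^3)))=-121754746670172875 / 3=-40584915556724291.67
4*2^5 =128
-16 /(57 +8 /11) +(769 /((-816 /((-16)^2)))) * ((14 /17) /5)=-22029104 /550545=-40.01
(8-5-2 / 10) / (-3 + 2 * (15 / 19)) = -1.97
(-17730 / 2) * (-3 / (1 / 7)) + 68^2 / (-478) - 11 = 44488494 / 239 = 186144.33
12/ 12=1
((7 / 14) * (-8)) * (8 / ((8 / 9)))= -36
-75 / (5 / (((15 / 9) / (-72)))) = 25 / 72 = 0.35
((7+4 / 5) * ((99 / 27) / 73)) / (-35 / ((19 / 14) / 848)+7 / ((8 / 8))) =-2717 / 151616255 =-0.00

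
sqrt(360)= 6 * sqrt(10)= 18.97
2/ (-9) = -2/ 9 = -0.22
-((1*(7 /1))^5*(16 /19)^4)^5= -1621252480186718171423769614040818421210284032 /37589973457545958193355601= -43129918195280385648.67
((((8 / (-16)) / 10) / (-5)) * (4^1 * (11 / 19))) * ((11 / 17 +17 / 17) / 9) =308 / 72675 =0.00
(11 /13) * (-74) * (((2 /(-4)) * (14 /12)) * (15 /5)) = 109.58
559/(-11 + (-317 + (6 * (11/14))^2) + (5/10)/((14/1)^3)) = -3067792/1678095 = -1.83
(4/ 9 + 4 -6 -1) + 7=4.44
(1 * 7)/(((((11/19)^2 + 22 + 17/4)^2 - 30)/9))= 18766224/201594463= 0.09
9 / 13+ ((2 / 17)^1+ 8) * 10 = 18093 / 221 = 81.87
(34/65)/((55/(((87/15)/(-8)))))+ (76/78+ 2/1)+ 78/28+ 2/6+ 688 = 347390299/500500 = 694.09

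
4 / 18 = 2 / 9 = 0.22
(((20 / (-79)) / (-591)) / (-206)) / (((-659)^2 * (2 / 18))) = -30 / 696147665909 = -0.00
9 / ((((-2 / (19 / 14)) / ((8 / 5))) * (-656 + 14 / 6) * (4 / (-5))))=-513 / 27454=-0.02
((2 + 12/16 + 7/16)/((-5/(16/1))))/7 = -51/35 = -1.46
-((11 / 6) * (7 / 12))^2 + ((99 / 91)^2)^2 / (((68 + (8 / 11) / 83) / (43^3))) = 210014873862024143 / 128332827814464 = 1636.49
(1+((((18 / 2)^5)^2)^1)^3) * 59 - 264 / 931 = 2328503932899350842836678921352394 / 931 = 2501078338237756007343372000000.00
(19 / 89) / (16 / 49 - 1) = -931 / 2937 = -0.32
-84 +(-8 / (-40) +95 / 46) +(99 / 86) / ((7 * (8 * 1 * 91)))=-4119375887 / 50399440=-81.73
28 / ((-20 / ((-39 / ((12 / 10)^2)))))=37.92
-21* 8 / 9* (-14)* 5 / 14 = 280 / 3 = 93.33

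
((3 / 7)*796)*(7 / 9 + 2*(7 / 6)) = 3184 / 3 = 1061.33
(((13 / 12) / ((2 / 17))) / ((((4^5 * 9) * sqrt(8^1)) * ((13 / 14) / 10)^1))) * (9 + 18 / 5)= 833 * sqrt(2) / 24576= 0.05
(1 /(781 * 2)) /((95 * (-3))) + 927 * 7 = 2888708129 /445170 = 6489.00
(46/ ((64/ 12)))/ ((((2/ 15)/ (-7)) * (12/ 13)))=-31395/ 64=-490.55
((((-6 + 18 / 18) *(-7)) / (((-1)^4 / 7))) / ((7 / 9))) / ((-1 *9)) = -35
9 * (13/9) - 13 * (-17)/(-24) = 3.79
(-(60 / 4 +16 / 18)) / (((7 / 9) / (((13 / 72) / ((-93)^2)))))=-1859 / 4359096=-0.00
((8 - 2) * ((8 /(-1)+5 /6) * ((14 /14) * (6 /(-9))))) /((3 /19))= 1634 /9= 181.56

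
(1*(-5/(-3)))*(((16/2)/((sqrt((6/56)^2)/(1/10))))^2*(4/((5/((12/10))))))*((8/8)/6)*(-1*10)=-100352/675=-148.67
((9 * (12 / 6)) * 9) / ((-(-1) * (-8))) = -81 / 4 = -20.25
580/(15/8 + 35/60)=235.93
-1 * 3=-3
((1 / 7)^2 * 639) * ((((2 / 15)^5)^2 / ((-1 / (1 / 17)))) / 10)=-36352 / 266860986328125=-0.00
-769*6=-4614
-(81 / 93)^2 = -729 / 961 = -0.76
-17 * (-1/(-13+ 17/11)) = -187/126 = -1.48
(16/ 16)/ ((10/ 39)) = 39/ 10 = 3.90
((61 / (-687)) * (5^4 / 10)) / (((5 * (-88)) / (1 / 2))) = 1525 / 241824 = 0.01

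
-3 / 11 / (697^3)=-3 / 3724697603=-0.00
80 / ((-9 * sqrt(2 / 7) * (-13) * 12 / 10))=100 * sqrt(14) / 351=1.07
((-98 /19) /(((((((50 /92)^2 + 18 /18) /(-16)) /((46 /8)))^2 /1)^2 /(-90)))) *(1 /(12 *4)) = 263901166920252390359040 /1072481336138659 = 246065976.19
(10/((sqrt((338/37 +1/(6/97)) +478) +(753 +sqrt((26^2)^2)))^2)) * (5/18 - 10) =-4791500/(sqrt(24804726) +317238)^2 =-0.00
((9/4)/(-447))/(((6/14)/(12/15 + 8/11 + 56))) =-5537/8195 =-0.68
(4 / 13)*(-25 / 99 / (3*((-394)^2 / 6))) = -50 / 49947183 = -0.00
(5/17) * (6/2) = 15/17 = 0.88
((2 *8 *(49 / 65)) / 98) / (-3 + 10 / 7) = -56 / 715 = -0.08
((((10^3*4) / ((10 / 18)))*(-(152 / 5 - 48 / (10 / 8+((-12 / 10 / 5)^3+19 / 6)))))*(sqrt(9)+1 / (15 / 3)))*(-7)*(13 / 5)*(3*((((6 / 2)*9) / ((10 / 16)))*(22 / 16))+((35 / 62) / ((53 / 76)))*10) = 51648291420845543424 / 33908767975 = 1523154467.27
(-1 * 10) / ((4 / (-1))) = 5 / 2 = 2.50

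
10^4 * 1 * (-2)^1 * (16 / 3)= -320000 / 3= -106666.67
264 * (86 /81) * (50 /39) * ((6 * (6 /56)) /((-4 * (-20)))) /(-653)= -0.00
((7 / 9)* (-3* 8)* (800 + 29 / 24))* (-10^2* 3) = 13460300 / 3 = 4486766.67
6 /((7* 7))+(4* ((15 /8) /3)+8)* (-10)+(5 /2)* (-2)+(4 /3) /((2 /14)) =-14780 /147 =-100.54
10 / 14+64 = 453 / 7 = 64.71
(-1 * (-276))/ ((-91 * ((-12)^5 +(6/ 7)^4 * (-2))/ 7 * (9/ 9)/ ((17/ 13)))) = 938791/ 8414062488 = 0.00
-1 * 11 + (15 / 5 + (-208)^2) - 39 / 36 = 519059 / 12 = 43254.92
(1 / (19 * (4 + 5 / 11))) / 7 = 11 / 6517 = 0.00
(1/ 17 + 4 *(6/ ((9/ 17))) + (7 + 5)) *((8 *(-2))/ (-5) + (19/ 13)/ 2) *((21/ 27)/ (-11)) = -10469879/ 656370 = -15.95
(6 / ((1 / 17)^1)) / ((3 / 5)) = 170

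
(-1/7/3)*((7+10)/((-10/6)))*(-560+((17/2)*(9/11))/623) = -130478519/479710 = -271.99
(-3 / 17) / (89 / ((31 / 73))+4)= -31 / 37519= -0.00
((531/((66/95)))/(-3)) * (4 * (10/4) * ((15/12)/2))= -140125/88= -1592.33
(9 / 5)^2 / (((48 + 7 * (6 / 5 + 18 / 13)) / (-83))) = -29133 / 7160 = -4.07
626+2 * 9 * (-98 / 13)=6374 / 13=490.31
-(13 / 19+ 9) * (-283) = 52072 / 19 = 2740.63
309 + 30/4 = 633/2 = 316.50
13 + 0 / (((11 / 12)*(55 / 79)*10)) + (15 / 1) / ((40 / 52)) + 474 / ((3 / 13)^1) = 4173 / 2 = 2086.50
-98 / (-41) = 98 / 41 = 2.39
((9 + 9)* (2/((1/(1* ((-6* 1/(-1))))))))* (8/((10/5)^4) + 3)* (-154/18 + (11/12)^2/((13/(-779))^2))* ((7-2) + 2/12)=15888643001/1352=11751954.88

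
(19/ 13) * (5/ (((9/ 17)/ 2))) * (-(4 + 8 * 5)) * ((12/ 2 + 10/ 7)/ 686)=-284240/ 21609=-13.15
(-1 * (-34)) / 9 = 34 / 9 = 3.78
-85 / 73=-1.16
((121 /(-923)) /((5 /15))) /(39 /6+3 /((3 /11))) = -726 /32305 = -0.02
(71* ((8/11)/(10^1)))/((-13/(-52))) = 1136/55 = 20.65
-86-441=-527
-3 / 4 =-0.75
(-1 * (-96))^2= 9216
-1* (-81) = 81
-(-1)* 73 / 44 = 73 / 44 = 1.66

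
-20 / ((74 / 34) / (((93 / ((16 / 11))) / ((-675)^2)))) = -5797 / 4495500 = -0.00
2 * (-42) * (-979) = 82236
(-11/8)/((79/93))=-1023/632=-1.62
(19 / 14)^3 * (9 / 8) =61731 / 21952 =2.81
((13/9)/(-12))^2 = 169/11664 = 0.01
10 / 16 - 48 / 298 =0.46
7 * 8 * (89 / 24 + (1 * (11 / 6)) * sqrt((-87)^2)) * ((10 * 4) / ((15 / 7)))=1535464 / 9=170607.11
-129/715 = -0.18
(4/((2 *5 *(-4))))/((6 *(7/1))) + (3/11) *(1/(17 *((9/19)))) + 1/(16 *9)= 36221/942480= 0.04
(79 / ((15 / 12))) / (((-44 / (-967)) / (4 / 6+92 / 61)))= 30404414 / 10065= 3020.81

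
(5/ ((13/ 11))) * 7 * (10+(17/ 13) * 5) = 82775/ 169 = 489.79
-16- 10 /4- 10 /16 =-153 /8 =-19.12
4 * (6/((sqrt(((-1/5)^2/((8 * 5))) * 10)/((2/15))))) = 32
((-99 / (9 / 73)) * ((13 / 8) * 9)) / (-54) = 10439 / 48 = 217.48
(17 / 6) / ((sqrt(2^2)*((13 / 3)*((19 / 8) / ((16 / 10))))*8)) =34 / 1235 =0.03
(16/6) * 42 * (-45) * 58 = -292320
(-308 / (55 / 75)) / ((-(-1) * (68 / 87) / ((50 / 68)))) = -228375 / 578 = -395.11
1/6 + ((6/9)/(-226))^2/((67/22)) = 2566613/15399414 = 0.17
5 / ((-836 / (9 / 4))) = -45 / 3344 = -0.01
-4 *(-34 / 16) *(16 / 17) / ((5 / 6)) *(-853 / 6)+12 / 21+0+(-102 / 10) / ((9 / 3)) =-47867 / 35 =-1367.63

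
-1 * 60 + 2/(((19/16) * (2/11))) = -964/19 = -50.74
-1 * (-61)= 61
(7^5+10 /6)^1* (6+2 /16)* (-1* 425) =-525060725 /12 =-43755060.42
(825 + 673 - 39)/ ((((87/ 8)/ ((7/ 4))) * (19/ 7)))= 142982/ 1653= 86.50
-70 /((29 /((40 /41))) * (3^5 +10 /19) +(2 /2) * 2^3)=-53200 /5507583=-0.01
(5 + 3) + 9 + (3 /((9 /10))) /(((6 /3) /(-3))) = 12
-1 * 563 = -563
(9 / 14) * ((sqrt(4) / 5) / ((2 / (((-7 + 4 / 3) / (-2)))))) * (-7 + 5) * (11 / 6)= -187 / 140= -1.34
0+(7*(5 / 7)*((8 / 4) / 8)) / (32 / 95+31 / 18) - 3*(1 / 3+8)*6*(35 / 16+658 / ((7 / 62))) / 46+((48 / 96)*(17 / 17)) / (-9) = -19010.93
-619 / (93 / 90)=-18570 / 31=-599.03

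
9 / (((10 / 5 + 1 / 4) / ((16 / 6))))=10.67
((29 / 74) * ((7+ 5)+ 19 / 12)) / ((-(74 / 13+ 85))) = -61451 / 1046952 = -0.06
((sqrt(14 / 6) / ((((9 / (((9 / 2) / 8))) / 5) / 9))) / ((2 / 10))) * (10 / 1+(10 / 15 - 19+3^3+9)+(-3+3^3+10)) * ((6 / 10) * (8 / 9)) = 925 * sqrt(21) / 6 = 706.48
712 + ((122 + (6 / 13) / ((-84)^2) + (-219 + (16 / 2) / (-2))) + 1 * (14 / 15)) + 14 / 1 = 15948783 / 25480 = 625.93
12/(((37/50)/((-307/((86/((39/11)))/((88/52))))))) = -552600/1591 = -347.33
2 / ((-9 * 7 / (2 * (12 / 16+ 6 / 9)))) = -17 / 189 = -0.09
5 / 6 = 0.83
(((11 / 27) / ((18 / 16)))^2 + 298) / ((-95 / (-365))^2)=93813559834 / 21316689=4400.94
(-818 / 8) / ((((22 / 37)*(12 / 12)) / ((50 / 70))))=-75665 / 616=-122.83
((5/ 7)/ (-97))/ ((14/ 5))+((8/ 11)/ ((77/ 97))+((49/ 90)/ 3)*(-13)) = -112245638/ 77640255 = -1.45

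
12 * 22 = 264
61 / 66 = 0.92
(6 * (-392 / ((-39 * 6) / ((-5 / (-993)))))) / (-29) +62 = 62.00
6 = 6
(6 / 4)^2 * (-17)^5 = -12778713 / 4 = -3194678.25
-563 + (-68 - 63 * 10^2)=-6931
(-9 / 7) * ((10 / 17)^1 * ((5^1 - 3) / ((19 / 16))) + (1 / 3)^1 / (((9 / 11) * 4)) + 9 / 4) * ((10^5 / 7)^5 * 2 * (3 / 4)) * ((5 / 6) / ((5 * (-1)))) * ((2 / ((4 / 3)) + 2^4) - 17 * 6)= -6158043125000000000000000000000 / 114001881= -54017030868113483145071.97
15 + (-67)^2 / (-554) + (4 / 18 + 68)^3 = 128240236885 / 403866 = 317531.65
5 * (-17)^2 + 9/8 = 11569/8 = 1446.12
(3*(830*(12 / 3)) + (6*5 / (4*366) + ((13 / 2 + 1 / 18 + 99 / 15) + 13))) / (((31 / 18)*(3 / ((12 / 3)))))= 219296426 / 28365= 7731.23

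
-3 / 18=-1 / 6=-0.17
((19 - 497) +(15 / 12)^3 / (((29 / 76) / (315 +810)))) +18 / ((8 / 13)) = 2463655 / 464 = 5309.60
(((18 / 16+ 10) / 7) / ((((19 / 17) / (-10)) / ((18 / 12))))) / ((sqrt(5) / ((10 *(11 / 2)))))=-249645 *sqrt(5) / 1064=-524.65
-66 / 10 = -33 / 5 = -6.60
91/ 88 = 1.03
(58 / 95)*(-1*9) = -522 / 95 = -5.49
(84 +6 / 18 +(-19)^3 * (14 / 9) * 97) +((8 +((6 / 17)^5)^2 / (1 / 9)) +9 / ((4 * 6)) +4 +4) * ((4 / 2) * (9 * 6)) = -37488802604705950861 / 36287890208082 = -1033094.03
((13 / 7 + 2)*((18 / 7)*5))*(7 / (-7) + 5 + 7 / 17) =182250 / 833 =218.79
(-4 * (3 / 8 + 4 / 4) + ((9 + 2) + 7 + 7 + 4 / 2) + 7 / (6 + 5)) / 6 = 3.69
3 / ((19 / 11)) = 33 / 19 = 1.74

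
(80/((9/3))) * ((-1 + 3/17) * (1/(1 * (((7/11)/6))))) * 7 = -24640/17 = -1449.41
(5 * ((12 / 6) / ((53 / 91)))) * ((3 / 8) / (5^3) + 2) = 182273 / 5300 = 34.39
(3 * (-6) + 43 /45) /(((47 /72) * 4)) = -1534 /235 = -6.53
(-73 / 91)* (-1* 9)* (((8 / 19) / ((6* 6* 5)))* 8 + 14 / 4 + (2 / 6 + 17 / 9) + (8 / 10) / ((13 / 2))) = 9516061 / 224770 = 42.34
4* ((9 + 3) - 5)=28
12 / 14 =0.86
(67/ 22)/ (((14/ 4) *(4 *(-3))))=-67/ 924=-0.07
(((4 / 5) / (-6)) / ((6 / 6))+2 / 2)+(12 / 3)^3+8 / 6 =331 / 5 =66.20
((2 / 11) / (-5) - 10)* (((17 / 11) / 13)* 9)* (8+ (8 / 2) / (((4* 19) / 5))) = -13259592 / 149435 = -88.73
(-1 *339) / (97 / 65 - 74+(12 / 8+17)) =44070 / 7021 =6.28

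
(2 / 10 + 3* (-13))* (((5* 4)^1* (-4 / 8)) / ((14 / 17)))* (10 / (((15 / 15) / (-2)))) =-65960 / 7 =-9422.86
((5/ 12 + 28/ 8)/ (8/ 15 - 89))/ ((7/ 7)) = -235/ 5308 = -0.04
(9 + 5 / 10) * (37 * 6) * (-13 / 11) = -27417 / 11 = -2492.45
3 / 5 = 0.60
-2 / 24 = -0.08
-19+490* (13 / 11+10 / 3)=72383 / 33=2193.42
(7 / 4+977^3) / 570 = 1243433113 / 760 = 1636096.20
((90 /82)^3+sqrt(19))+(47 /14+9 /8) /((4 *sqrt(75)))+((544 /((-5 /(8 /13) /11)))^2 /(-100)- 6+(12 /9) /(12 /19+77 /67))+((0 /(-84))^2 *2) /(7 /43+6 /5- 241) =-268745977303130341 /49509788030625+251 *sqrt(3) /3360+sqrt(19) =-5423.65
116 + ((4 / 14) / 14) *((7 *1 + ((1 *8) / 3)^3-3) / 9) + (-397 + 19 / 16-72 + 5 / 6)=-66855823 / 190512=-350.93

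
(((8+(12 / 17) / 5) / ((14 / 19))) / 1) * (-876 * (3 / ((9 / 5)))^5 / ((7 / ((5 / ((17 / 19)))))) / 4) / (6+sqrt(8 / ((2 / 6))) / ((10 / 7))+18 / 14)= -712354531250 / 162638847+997296343750 * sqrt(6) / 1184940171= -2318.38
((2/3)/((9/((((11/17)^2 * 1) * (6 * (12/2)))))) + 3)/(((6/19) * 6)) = 67811/31212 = 2.17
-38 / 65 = -0.58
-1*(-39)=39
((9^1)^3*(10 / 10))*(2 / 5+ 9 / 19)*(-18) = -1089126 / 95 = -11464.48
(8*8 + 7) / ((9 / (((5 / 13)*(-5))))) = -15.17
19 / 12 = 1.58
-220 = -220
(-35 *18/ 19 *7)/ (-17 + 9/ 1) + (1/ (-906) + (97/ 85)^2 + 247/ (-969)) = 7477053227/ 248742300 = 30.06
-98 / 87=-1.13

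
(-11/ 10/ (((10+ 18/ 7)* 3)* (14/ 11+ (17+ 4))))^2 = 121/ 70560000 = 0.00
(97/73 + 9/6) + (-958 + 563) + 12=-55505/146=-380.17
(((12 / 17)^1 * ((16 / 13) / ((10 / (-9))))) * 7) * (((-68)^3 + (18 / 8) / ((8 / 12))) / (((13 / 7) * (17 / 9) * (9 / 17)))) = 13311650268 / 14365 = 926672.49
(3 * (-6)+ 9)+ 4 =-5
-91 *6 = -546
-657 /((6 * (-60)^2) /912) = -1387 /50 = -27.74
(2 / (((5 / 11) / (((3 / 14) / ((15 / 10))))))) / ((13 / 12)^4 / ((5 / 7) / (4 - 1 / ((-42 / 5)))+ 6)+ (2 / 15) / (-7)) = 3.08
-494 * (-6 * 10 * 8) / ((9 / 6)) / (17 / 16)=2529280 / 17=148781.18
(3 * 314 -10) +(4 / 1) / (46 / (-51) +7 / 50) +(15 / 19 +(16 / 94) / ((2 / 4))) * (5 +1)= 933.53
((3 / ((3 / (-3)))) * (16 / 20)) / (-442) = 6 / 1105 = 0.01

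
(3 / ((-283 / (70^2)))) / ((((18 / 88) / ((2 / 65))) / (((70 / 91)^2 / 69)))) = -0.07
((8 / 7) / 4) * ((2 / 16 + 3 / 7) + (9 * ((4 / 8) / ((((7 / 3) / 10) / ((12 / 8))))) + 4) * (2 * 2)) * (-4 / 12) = -2469 / 196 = -12.60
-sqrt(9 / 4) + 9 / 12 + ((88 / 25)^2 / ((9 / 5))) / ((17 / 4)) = 66529 / 76500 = 0.87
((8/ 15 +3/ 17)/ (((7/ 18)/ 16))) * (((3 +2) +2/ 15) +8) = 1141024/ 2975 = 383.54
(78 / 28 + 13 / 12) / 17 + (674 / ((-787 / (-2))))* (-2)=-3594113 / 1123836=-3.20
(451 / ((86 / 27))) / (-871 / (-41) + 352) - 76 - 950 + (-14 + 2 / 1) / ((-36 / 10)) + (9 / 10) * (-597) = -5131268386 / 3290145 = -1559.59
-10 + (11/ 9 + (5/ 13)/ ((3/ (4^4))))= 2813/ 117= 24.04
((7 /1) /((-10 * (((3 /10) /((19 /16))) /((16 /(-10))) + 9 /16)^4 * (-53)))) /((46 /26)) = 0.28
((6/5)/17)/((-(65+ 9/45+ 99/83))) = -498/468401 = -0.00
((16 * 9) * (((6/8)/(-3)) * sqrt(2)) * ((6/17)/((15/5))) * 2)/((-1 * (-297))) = -16 * sqrt(2)/561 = -0.04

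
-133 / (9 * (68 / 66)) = -1463 / 102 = -14.34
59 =59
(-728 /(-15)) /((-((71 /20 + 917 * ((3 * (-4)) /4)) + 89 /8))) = 5824 /328359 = 0.02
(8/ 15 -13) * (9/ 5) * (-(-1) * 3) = -1683/ 25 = -67.32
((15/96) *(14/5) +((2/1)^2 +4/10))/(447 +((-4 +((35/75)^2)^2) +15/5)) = 3918375/361298416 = 0.01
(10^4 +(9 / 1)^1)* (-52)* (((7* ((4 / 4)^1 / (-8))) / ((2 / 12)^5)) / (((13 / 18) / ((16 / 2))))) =39226311936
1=1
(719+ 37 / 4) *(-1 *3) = -8739 / 4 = -2184.75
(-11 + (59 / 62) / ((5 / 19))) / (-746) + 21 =4858749 / 231260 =21.01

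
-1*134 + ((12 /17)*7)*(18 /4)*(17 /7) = -80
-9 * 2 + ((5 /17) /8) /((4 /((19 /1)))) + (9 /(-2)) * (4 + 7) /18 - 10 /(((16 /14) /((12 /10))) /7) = -51177 /544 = -94.08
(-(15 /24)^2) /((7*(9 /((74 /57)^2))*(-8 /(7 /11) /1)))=34225 /41171328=0.00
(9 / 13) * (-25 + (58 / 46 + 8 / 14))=-33570 / 2093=-16.04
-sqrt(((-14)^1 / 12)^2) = -7 / 6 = -1.17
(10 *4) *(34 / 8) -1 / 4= 169.75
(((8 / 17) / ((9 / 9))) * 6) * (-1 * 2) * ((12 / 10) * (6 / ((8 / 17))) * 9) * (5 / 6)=-648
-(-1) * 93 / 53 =93 / 53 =1.75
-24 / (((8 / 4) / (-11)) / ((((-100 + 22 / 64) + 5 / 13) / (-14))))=1362801 / 1456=935.99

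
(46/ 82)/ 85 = 0.01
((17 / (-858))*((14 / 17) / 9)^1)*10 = -0.02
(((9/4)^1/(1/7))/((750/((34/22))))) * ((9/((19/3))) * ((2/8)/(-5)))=-9639/4180000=-0.00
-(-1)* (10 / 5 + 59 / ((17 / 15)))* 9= 8271 / 17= 486.53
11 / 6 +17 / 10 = 53 / 15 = 3.53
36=36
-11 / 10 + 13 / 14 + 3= 99 / 35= 2.83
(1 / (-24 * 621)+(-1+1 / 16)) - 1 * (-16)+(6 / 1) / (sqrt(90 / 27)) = 3 * sqrt(30) / 5+448981 / 29808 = 18.35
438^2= 191844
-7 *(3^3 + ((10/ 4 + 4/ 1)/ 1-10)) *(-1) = 329/ 2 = 164.50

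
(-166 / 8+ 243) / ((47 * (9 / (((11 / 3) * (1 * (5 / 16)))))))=48895 / 81216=0.60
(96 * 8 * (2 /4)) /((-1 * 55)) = -384 /55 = -6.98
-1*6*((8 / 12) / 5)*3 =-12 / 5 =-2.40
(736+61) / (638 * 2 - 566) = 797 / 710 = 1.12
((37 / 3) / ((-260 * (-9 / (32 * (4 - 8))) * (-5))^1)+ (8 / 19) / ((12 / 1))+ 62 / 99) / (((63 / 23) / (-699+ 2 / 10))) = -117357128872 / 577702125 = -203.14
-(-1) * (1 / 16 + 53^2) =44945 / 16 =2809.06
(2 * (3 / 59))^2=36 / 3481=0.01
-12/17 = -0.71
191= 191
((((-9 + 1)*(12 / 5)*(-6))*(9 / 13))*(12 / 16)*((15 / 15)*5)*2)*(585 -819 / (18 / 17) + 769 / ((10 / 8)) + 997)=851591.63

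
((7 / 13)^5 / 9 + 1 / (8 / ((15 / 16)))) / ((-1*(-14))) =52275851 / 5988213504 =0.01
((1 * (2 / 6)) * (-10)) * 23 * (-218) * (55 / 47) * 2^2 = 11030800 / 141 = 78232.62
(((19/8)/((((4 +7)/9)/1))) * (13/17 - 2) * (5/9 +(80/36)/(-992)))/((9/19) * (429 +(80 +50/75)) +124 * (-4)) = 1337505/256366528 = 0.01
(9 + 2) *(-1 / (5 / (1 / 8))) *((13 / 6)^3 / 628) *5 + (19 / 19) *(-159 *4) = -690201191 / 1085184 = -636.02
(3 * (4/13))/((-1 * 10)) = -6/65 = -0.09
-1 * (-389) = 389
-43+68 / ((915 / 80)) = -6781 / 183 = -37.05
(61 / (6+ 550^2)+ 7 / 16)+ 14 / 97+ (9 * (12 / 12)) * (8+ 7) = 31827157355 / 234744656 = 135.58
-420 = -420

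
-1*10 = -10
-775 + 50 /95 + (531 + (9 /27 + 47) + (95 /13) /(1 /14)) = -69530 /741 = -93.83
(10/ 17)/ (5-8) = -10/ 51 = -0.20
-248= -248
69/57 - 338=-6399/19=-336.79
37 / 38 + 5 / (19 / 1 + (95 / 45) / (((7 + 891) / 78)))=6379 / 5168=1.23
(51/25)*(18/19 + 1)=3.97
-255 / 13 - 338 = -4649 / 13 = -357.62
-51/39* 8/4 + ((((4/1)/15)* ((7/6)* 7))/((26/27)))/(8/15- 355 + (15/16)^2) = -46277314/17651101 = -2.62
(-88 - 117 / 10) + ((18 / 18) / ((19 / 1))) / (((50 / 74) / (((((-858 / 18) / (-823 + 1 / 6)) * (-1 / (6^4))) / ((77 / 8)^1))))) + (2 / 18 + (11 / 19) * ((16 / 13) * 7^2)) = -2235847911161 / 34571095650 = -64.67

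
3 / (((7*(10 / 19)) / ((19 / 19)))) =57 / 70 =0.81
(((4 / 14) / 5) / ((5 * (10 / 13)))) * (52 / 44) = 169 / 9625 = 0.02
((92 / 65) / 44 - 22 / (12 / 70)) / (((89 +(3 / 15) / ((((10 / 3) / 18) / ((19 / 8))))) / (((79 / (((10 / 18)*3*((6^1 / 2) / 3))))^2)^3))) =-130051901496314361744 / 8183621875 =-15891729051.36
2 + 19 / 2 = 23 / 2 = 11.50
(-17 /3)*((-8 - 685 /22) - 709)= 4239.44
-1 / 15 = -0.07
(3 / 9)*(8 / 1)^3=512 / 3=170.67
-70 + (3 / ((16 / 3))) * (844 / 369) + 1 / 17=-191409 / 2788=-68.65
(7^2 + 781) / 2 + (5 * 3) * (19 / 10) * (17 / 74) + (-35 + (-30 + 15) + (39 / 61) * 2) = 3365873 / 9028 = 372.83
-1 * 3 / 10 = -3 / 10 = -0.30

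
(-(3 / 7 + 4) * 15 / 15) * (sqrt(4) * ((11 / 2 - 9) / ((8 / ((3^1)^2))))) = 279 / 8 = 34.88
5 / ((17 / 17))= 5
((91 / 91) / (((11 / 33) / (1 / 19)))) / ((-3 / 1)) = -1 / 19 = -0.05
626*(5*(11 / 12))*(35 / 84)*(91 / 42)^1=1118975 / 432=2590.22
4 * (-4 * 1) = -16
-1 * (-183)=183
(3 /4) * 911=2733 /4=683.25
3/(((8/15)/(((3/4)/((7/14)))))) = 135/16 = 8.44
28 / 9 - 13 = -89 / 9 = -9.89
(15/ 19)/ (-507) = -5/ 3211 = -0.00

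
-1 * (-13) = 13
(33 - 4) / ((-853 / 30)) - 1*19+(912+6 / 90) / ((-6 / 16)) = -94127609 / 38385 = -2452.20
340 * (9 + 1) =3400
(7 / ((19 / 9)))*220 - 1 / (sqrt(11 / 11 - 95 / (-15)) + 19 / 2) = 4*sqrt(66) / 995 + 13788534 / 18905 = 729.39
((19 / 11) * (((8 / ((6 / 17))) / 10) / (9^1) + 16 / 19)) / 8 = 1403 / 5940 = 0.24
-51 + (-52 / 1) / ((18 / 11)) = -745 / 9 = -82.78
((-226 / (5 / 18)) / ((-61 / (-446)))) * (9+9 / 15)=-87087744 / 1525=-57106.72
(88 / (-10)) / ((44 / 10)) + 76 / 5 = 66 / 5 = 13.20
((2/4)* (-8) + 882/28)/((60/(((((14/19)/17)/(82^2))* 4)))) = 77/6515556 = 0.00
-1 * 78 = -78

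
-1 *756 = -756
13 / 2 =6.50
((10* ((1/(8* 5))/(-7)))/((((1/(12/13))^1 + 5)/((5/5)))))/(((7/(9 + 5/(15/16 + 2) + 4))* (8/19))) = -39387/1344952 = -0.03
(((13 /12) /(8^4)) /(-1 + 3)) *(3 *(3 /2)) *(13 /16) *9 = 4563 /1048576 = 0.00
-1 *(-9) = 9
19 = 19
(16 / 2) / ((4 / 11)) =22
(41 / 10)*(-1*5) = -41 / 2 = -20.50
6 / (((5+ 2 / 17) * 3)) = 34 / 87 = 0.39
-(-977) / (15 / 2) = 1954 / 15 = 130.27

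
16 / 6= 8 / 3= 2.67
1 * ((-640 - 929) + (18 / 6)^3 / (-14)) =-21993 / 14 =-1570.93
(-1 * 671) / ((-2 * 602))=671 / 1204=0.56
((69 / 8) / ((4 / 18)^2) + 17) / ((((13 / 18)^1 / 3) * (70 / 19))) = 3146229 / 14560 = 216.09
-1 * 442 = -442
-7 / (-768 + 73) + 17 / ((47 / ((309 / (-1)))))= -111.76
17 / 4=4.25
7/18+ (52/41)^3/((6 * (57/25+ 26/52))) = 88151333/172440342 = 0.51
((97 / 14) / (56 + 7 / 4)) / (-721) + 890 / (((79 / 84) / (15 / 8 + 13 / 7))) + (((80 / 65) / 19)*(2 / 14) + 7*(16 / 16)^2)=80506475249614 / 22749367641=3538.84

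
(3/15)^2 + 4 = 4.04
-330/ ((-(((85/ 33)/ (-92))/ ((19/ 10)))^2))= 54902823624/ 36125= 1519801.35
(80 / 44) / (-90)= -2 / 99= -0.02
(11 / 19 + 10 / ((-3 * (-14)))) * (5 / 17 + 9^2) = 66.42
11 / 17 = 0.65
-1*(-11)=11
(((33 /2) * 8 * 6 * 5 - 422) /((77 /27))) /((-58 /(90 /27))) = -71.30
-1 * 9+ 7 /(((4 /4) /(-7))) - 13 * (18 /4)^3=-9941 /8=-1242.62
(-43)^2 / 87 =1849 / 87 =21.25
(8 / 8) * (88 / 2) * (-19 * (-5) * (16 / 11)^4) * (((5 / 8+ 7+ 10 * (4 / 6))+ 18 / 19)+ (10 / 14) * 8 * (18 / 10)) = 13348864000 / 27951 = 477580.91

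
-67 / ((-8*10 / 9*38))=603 / 3040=0.20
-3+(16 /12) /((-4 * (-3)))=-26 /9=-2.89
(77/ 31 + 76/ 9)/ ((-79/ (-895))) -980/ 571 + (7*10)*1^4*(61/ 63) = 189.87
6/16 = 3/8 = 0.38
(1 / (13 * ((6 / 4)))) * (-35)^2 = 2450 / 39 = 62.82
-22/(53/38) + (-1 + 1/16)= -14171/848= -16.71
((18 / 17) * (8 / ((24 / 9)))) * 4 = 216 / 17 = 12.71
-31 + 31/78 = -2387/78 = -30.60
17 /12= 1.42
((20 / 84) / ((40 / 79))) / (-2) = -79 / 336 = -0.24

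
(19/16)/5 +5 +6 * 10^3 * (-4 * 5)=-9599581/80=-119994.76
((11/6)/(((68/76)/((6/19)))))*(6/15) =22/85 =0.26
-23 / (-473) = 23 / 473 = 0.05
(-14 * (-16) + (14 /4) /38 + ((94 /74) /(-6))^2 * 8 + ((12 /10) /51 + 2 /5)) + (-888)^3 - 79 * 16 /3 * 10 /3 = -55733729377875749 /79593660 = -700228251.57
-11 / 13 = -0.85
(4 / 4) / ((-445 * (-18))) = 1 / 8010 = 0.00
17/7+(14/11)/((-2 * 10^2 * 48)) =897551/369600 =2.43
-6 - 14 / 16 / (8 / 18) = -255 / 32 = -7.97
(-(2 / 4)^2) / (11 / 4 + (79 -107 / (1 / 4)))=1 / 1385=0.00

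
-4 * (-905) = 3620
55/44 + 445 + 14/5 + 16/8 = 9021/20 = 451.05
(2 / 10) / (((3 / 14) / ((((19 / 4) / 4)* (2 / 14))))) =19 / 120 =0.16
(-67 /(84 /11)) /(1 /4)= -737 /21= -35.10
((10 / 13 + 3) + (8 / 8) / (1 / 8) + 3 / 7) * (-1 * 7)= -1110 / 13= -85.38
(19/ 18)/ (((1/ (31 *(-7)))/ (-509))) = 2098607/ 18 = 116589.28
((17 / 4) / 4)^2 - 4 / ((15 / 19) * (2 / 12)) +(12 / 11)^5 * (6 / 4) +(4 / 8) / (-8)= -27.02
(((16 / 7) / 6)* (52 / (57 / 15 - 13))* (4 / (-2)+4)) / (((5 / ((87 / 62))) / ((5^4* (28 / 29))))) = -520000 / 713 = -729.31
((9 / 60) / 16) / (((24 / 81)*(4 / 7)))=567 / 10240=0.06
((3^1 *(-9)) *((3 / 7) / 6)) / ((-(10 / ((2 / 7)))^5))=27 / 735306250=0.00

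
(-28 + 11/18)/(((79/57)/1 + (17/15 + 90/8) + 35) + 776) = -93670/2820711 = -0.03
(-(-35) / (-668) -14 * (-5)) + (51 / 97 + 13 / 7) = 32807099 / 453572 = 72.33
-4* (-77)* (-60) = -18480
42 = 42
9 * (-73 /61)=-10.77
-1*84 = -84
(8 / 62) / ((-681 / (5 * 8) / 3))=-160 / 7037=-0.02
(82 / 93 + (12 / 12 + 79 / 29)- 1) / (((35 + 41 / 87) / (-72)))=-350100 / 47833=-7.32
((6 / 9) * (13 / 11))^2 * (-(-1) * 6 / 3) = 1.24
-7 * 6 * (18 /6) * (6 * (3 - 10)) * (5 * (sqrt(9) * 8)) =635040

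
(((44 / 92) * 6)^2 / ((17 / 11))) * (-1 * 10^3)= -47916000 / 8993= -5328.14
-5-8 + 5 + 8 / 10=-36 / 5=-7.20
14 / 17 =0.82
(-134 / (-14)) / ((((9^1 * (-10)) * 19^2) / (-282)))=0.08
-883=-883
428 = 428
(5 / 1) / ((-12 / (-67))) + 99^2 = 117947 / 12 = 9828.92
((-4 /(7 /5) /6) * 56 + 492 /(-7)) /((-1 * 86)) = 1018 /903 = 1.13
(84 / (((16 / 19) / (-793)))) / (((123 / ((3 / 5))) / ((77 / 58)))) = -24363339 / 47560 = -512.27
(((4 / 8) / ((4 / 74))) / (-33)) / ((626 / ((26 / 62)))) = -481 / 2561592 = -0.00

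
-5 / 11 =-0.45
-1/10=-0.10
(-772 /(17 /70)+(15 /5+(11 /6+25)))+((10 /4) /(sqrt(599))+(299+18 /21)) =-2034281 /714+5 * sqrt(599) /1198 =-2849.03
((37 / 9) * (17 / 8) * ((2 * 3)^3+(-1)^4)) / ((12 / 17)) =2320381 / 864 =2685.63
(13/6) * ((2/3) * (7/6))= 91/54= 1.69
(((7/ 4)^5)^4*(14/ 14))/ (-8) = -79792266297612001/ 8796093022208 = -9071.33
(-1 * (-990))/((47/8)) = 7920/47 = 168.51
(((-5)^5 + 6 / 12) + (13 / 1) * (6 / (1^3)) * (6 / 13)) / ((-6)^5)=2059 / 5184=0.40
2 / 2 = 1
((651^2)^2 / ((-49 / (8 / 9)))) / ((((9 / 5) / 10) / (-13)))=235313150800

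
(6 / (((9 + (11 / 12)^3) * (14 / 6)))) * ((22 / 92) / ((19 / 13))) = 2223936 / 51645097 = 0.04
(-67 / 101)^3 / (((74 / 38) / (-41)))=234294377 / 38121137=6.15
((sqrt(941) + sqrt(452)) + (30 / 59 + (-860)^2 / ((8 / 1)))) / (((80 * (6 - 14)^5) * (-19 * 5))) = sqrt(113) / 124518400 + sqrt(941) / 249036800 + 272729 / 734658560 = 0.00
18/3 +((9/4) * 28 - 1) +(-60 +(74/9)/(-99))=7054/891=7.92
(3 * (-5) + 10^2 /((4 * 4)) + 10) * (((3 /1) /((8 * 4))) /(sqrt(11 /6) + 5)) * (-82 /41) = -225 /4448 + 15 * sqrt(66) /8896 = -0.04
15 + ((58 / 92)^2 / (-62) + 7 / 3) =6819461 / 393576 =17.33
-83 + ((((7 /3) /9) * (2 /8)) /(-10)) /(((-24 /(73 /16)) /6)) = -5736449 /69120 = -82.99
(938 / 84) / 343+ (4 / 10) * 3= 12683 / 10290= 1.23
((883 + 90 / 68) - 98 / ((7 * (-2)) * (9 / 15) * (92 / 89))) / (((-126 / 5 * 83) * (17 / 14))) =-21011005 / 59583708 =-0.35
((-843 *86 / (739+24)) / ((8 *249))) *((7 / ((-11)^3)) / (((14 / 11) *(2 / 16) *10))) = 12083 / 76628090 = 0.00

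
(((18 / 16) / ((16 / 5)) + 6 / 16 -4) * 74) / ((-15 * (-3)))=-15503 / 2880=-5.38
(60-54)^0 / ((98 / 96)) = 48 / 49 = 0.98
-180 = -180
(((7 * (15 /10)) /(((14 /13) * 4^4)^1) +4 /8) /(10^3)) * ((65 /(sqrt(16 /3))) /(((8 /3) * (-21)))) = -7163 * sqrt(3) /45875200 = -0.00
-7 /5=-1.40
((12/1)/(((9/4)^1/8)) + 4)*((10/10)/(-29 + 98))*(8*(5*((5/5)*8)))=44800/207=216.43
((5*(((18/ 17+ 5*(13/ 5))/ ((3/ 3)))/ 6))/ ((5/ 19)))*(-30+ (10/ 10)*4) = -59033/ 51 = -1157.51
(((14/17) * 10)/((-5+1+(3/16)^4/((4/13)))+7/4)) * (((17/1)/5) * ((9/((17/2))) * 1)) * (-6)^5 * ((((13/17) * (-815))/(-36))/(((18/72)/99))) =13303865545850880/18906091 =703681450.91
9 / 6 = 1.50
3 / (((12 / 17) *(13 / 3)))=51 / 52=0.98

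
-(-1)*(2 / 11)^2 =0.03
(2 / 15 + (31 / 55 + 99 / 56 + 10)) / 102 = 1355 / 11088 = 0.12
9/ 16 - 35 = -551/ 16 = -34.44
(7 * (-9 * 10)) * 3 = -1890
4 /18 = 2 /9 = 0.22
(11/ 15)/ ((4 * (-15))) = -11/ 900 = -0.01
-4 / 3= -1.33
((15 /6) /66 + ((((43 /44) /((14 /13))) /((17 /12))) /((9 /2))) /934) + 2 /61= 0.07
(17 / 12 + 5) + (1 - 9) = -19 / 12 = -1.58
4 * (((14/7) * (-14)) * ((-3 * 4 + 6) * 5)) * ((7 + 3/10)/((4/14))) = 85848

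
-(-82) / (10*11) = 41 / 55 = 0.75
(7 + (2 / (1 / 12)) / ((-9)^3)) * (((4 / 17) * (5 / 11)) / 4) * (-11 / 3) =-8465 / 12393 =-0.68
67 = 67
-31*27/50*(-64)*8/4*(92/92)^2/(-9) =-5952/25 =-238.08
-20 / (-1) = 20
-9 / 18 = -1 / 2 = -0.50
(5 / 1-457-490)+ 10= -932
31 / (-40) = -31 / 40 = -0.78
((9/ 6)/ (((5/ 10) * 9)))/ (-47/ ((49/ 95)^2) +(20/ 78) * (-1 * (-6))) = -31213/ 16398765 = -0.00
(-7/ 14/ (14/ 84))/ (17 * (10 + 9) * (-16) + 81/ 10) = 30/ 51599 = 0.00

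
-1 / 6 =-0.17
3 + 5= 8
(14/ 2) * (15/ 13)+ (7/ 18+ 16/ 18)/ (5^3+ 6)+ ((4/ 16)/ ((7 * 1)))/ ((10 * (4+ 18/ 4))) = 295003237/ 36478260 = 8.09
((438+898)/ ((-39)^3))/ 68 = -334/ 1008423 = -0.00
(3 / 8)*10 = 15 / 4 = 3.75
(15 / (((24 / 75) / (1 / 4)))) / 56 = 375 / 1792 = 0.21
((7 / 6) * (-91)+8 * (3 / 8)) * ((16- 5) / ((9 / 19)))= -129371 / 54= -2395.76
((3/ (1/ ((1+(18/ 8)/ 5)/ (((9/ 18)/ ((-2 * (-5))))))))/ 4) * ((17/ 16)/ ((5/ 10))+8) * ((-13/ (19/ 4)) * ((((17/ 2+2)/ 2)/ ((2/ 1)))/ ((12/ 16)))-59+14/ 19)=-9083583/ 608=-14940.10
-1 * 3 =-3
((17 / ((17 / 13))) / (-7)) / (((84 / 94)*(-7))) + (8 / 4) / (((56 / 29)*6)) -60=-490055 / 8232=-59.53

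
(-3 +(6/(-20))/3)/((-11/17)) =527/110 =4.79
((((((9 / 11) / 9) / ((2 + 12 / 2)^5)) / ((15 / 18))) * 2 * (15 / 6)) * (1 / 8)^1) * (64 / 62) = 3 / 1396736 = 0.00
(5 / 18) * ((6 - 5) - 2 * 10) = -95 / 18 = -5.28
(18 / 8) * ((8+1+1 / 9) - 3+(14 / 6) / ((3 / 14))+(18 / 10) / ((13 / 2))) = 10107 / 260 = 38.87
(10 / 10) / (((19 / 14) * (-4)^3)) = -7 / 608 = -0.01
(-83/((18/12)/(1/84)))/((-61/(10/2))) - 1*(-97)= 745957/7686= 97.05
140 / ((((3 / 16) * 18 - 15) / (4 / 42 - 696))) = 2338240 / 279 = 8380.79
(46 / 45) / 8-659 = -118597 / 180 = -658.87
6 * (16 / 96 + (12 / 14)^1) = 43 / 7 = 6.14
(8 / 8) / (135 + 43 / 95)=95 / 12868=0.01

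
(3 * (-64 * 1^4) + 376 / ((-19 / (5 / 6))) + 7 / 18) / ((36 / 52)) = -925223 / 3078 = -300.59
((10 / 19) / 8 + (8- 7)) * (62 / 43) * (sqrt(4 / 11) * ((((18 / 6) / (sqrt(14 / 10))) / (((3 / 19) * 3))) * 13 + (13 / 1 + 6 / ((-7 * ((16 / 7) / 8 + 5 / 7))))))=213435 * sqrt(11) / 62909 + 10881 * sqrt(385) / 3311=75.73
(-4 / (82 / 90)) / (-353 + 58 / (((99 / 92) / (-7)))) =17820 / 2964259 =0.01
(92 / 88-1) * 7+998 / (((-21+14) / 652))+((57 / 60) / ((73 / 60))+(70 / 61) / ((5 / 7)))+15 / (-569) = -36270476567515 / 390198578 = -92953.89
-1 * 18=-18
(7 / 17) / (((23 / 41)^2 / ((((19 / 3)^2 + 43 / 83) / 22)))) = 2.42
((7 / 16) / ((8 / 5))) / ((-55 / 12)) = -21 / 352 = -0.06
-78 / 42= -1.86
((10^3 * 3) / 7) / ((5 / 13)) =7800 / 7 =1114.29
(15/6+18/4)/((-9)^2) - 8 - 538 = -44219/81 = -545.91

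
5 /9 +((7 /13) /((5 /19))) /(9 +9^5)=2132783 /3838770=0.56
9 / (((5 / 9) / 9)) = 729 / 5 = 145.80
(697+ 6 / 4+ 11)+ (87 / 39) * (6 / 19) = 710.20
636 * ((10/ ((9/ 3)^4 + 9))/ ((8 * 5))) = 53/ 30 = 1.77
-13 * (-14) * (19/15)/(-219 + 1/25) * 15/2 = -6175/782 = -7.90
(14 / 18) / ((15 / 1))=7 / 135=0.05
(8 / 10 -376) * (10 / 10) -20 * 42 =-6076 / 5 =-1215.20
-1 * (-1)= 1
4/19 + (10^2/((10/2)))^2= 400.21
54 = 54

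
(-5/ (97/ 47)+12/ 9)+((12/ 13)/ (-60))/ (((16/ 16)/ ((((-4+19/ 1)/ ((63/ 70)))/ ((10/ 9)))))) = -4994/ 3783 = -1.32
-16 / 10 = -8 / 5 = -1.60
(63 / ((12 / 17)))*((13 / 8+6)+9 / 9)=24633 / 32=769.78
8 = 8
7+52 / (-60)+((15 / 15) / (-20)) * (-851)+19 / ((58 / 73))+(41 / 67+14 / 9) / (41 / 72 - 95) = 57524279587 / 792627420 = 72.57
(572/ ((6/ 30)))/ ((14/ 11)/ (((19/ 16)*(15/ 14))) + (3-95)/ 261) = 195012675/ 44173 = 4414.75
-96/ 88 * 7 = -84/ 11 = -7.64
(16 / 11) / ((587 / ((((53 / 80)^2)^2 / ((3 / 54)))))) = 0.01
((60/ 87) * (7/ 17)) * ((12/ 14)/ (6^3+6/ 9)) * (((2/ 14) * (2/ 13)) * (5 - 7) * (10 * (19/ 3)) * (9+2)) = -20064/ 583219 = -0.03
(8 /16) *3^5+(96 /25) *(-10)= 831 /10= 83.10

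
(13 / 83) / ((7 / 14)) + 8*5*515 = 1709826 / 83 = 20600.31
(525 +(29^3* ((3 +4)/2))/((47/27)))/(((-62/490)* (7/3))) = -489181455/2914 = -167872.84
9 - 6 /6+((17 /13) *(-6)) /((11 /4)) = 736 /143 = 5.15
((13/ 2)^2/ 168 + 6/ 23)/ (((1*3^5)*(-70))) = -0.00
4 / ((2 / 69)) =138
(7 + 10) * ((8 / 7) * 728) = 14144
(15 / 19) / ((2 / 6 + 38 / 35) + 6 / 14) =1575 / 3686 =0.43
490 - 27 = 463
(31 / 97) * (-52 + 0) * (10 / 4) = -4030 / 97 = -41.55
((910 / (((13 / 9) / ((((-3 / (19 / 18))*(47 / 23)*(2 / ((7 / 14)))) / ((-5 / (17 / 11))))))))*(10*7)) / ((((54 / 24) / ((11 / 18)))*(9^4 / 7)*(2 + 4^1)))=43849120 / 2867157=15.29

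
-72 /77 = -0.94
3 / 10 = 0.30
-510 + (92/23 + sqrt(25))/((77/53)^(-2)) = -1379229/2809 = -491.00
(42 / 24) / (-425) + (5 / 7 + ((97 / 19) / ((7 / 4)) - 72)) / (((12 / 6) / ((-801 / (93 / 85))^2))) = -568706839181563 / 31040300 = -18321563.88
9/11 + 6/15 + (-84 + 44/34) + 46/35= -104947/1309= -80.17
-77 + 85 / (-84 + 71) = -1086 / 13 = -83.54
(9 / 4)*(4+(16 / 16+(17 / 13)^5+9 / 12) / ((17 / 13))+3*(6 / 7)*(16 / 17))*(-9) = -11763773289 / 54380144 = -216.32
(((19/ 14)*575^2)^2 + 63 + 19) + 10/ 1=39461953533657/ 196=201336497620.70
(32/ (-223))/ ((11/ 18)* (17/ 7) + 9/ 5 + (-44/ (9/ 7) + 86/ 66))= 24640/ 5088637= 0.00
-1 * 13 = -13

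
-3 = -3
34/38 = 17/19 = 0.89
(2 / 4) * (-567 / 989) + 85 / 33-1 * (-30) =2107639 / 65274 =32.29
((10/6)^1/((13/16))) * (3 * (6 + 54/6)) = 1200/13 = 92.31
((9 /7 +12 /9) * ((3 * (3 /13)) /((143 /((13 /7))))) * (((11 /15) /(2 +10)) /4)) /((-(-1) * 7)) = 11 /214032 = 0.00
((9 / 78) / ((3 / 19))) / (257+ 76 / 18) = 171 / 61126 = 0.00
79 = 79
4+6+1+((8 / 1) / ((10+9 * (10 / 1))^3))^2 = 171875000001 / 15625000000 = 11.00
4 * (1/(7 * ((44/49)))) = 7/11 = 0.64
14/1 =14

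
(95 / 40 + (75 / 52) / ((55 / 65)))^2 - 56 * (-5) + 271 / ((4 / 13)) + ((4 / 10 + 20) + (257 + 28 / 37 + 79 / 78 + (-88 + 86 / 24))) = 1372.15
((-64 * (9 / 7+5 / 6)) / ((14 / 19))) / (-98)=13528 / 7203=1.88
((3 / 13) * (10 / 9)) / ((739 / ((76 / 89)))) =760 / 2565069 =0.00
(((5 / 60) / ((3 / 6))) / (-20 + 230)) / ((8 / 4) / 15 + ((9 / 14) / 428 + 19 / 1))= 214 / 5159517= 0.00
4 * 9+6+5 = 47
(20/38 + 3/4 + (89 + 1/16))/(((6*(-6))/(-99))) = 302093/1216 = 248.43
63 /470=0.13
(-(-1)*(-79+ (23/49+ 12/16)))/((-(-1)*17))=-15245/3332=-4.58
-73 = -73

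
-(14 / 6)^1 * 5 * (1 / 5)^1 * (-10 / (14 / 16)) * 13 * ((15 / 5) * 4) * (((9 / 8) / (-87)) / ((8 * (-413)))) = 195 / 11977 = 0.02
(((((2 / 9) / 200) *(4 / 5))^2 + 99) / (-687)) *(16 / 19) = -2004750016 / 16520203125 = -0.12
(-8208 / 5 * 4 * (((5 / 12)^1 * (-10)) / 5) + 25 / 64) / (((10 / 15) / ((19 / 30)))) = 6654427 / 1280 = 5198.77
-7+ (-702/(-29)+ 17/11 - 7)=3749/319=11.75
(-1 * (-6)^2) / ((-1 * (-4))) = -9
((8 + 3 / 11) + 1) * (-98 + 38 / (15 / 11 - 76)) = -8249352 / 9031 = -913.45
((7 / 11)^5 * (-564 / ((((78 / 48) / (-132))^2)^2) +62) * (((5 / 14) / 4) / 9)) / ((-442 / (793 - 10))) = 366257221995253523235 / 8132406816248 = 45036756.06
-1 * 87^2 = -7569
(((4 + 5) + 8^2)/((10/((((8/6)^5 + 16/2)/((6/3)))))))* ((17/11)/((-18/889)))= -3402.80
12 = 12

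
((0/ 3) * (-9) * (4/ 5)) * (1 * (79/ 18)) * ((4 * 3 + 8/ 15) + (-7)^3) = 0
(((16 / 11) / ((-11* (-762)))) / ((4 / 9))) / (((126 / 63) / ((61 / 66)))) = 61 / 338074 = 0.00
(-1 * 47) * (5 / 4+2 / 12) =-799 / 12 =-66.58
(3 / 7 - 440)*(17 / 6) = -1245.45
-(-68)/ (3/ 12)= 272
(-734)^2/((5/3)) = 1616268/5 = 323253.60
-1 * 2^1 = -2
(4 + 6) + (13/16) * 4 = 53/4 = 13.25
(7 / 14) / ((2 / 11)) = 11 / 4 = 2.75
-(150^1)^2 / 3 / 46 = -3750 / 23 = -163.04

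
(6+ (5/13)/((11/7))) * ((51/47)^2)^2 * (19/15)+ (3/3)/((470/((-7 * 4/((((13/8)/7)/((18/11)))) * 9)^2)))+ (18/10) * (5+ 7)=71612605247409/10615382635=6746.12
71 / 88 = 0.81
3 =3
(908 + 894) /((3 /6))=3604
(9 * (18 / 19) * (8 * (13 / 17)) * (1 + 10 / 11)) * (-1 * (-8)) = 2830464 / 3553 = 796.64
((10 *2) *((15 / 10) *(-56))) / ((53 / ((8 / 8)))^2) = -1680 / 2809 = -0.60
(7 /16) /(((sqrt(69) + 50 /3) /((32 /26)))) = 1050 /24427 - 63 * sqrt(69) /24427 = 0.02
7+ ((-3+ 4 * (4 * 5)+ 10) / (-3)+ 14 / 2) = -15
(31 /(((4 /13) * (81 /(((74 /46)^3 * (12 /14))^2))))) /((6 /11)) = 11373865171097 /391702962294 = 29.04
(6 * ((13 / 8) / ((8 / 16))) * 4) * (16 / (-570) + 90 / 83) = 649636 / 7885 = 82.39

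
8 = 8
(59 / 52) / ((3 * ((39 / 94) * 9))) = 2773 / 27378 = 0.10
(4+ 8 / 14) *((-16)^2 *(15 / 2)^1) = 61440 / 7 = 8777.14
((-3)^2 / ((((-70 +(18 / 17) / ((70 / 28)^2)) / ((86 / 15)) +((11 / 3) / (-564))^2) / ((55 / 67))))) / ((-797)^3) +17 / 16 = 6680840501020773946141 / 6287849876222928041168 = 1.06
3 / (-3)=-1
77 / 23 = 3.35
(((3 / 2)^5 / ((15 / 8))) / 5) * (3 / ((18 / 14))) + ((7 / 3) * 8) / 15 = 2821 / 900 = 3.13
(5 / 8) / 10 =1 / 16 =0.06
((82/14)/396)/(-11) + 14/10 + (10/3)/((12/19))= 1017889/152460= 6.68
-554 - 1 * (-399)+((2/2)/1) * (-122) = -277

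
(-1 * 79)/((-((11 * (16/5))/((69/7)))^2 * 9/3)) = 3134325/1517824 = 2.07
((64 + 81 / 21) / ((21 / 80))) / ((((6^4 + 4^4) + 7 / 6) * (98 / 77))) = 418000 / 3196417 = 0.13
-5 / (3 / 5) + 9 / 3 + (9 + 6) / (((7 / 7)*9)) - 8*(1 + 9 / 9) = -59 / 3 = -19.67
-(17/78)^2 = -289/6084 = -0.05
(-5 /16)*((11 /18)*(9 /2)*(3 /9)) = -0.29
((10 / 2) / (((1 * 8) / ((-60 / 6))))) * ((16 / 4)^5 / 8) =-800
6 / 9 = 2 / 3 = 0.67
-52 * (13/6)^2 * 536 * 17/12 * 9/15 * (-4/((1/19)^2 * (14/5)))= 57356207.17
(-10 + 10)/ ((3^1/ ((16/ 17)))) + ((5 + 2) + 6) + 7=20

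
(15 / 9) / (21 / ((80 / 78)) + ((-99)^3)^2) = 200 / 112977617930577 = 0.00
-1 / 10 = -0.10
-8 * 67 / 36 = -134 / 9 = -14.89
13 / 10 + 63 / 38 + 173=16716 / 95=175.96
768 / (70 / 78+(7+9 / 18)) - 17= 48769 / 655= 74.46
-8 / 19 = -0.42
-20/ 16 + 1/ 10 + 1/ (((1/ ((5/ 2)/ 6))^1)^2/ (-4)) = -83/ 45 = -1.84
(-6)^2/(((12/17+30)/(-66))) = -2244/29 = -77.38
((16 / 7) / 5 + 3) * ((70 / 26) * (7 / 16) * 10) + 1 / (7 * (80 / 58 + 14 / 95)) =62486695 / 1530984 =40.81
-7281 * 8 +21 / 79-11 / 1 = -4602440 / 79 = -58258.73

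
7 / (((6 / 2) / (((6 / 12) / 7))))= 1 / 6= 0.17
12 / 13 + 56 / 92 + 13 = 4345 / 299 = 14.53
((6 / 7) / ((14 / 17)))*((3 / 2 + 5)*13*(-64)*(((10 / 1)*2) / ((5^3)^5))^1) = -1103232 / 299072265625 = -0.00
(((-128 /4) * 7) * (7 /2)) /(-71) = 784 /71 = 11.04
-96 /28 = -24 /7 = -3.43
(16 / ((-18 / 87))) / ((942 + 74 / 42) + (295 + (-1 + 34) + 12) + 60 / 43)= -69832 / 1160497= -0.06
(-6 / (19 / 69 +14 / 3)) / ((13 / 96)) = -39744 / 4433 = -8.97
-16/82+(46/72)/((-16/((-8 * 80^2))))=754328/369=2044.25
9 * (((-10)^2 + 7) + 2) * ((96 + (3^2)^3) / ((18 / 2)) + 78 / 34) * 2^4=1474808.47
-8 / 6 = -4 / 3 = -1.33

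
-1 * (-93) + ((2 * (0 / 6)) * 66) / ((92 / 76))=93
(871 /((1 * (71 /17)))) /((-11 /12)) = -177684 /781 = -227.51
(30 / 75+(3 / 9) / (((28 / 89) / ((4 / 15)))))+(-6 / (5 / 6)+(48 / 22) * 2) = -2.15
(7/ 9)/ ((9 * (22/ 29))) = 203/ 1782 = 0.11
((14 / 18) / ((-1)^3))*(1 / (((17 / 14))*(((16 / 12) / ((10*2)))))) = -490 / 51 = -9.61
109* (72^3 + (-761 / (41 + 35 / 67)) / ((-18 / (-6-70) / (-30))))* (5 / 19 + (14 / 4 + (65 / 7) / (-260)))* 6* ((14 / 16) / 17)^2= 1185648434966793 / 488830784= 2425478.25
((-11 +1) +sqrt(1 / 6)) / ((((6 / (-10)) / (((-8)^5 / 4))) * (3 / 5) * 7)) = -2048000 / 63 +102400 * sqrt(6) / 189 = -31180.81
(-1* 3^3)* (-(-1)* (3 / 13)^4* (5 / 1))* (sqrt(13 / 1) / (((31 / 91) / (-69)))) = 5281605* sqrt(13) / 68107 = 279.61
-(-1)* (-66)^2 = 4356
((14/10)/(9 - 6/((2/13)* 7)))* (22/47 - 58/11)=-1.96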